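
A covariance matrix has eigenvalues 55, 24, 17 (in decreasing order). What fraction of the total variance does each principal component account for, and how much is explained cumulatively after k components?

Step 1 — total variance = trace(Sigma) = Σ λ_i = 55 + 24 + 17 = 96.

Step 2 — fraction explained by component i = λ_i / Σ λ:
  PC1: 55/96 = 0.5729
  PC2: 24/96 = 0.25
  PC3: 17/96 = 0.1771

Step 3 — cumulative fraction after k components = (λ_1 + ... + λ_k) / Σ λ:
  k = 1: 55/96 = 0.5729
  k = 2: (55 + 24)/96 = 79/96 = 0.8229
  k = 3: (55 + 24 + 17)/96 = 96/96 = 1

Summary (fraction, with percent):

explained: PC1 0.5729 (57.29%), PC2 0.25 (25%), PC3 0.1771 (17.71%);  cumulative: 0.5729, 0.8229, 1


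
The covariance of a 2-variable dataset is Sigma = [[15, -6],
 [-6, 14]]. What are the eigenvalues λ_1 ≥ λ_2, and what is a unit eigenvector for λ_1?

Step 1 — characteristic polynomial of 2×2 Sigma:
  det(Sigma - λI) = λ² - trace · λ + det = 0.
  trace = 15 + 14 = 29, det = 15·14 - (-6)² = 174.
Step 2 — discriminant:
  Δ = trace² - 4·det = 841 - 696 = 145.
Step 3 — eigenvalues:
  λ = (trace ± √Δ)/2 = (29 ± 12.0416)/2,
  λ_1 = 20.5208,  λ_2 = 8.4792.

Step 4 — unit eigenvector for λ_1: solve (Sigma - λ_1 I)v = 0. First row:
  (15 - 20.5208)·v_x + (-6)·v_y = 0, i.e. (-5.5208)·v_x + (-6)·v_y = 0,
  so v ∝ (b, λ_1 - a) = (-6, 5.5208); multiply by -1 so the first entry is positive: u = (6, -5.5208).
  ||u|| = √((6)² + (-5.5208)²) = √(66.4792) ≈ 8.1535,
  v_1 = u/||u|| ≈ (0.7359, -0.6771) (||v_1|| = 1).

λ_1 = 20.5208,  λ_2 = 8.4792;  v_1 ≈ (0.7359, -0.6771)


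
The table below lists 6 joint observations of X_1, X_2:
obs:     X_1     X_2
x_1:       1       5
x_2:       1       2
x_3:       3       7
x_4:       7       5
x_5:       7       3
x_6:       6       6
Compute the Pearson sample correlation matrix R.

Step 1 — column means:
  mean(X_1) = (1 + 1 + 3 + 7 + 7 + 6) / 6 = 25/6 = 4.1667
  mean(X_2) = (5 + 2 + 7 + 5 + 3 + 6) / 6 = 28/6 = 4.6667

Step 2 — sample variances and covariances s[i,j] = (1/(n-1)) · Σ_k (x_{k,i} - mean_i) · (x_{k,j} - mean_j), with n-1 = 5:
  s[X_1,X_1] = ((-3.1667)·(-3.1667) + (-3.1667)·(-3.1667) + (-1.1667)·(-1.1667) + (2.8333)·(2.8333) + (2.8333)·(2.8333) + (1.8333)·(1.8333)) / 5 = 40.8333/5 = 8.1667
  s[X_1,X_2] = ((-3.1667)·(0.3333) + (-3.1667)·(-2.6667) + (-1.1667)·(2.3333) + (2.8333)·(0.3333) + (2.8333)·(-1.6667) + (1.8333)·(1.3333)) / 5 = 3.3333/5 = 0.6667
  s[X_2,X_2] = ((0.3333)·(0.3333) + (-2.6667)·(-2.6667) + (2.3333)·(2.3333) + (0.3333)·(0.3333) + (-1.6667)·(-1.6667) + (1.3333)·(1.3333)) / 5 = 17.3333/5 = 3.4667
  Sample standard deviations s_i = √(s[i,i]):
  s(X_1) = √(8.1667) = 2.8577
  s(X_2) = √(3.4667) = 1.8619

Step 3 — r_{ij} = s_{ij} / (s_i · s_j):
  r[X_1,X_1] = 1 (diagonal).
  r[X_1,X_2] = 0.6667 / (2.8577 · 1.8619) = 0.6667 / 5.3208 = 0.1253
  r[X_2,X_2] = 1 (diagonal).

R is symmetric with unit diagonal. Assembling:

R = [[1, 0.1253],
 [0.1253, 1]]


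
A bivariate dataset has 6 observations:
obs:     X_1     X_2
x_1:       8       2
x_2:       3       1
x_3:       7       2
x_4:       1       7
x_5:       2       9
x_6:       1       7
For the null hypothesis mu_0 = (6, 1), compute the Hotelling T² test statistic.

Step 1 — sample mean vector:
  mean(X_1) = (8 + 3 + 7 + 1 + 2 + 1) / 6 = 22/6 = 3.6667
  mean(X_2) = (2 + 1 + 2 + 7 + 9 + 7) / 6 = 28/6 = 4.6667
  x̄ = (3.6667, 4.6667),  deviation x̄ - mu_0 = (3.6667, 4.6667) - (6, 1) = (-2.3333, 3.6667).

Step 2 — sample covariance matrix, S[i,j] = (1/(n-1)) · Σ_k (x_{k,i} - mean_i) · (x_{k,j} - mean_j), divisor n-1 = 5:
  S[X_1,X_1] = ((4.3333)·(4.3333) + (-0.6667)·(-0.6667) + (3.3333)·(3.3333) + (-2.6667)·(-2.6667) + (-1.6667)·(-1.6667) + (-2.6667)·(-2.6667)) / 5 = 47.3333/5 = 9.4667
  S[X_1,X_2] = ((4.3333)·(-2.6667) + (-0.6667)·(-3.6667) + (3.3333)·(-2.6667) + (-2.6667)·(2.3333) + (-1.6667)·(4.3333) + (-2.6667)·(2.3333)) / 5 = -37.6667/5 = -7.5333
  S[X_2,X_2] = ((-2.6667)·(-2.6667) + (-3.6667)·(-3.6667) + (-2.6667)·(-2.6667) + (2.3333)·(2.3333) + (4.3333)·(4.3333) + (2.3333)·(2.3333)) / 5 = 57.3333/5 = 11.4667
  S = [[9.4667, -7.5333],
 [-7.5333, 11.4667]].

Step 3 — invert S. det(S) = 9.4667·11.4667 - (-7.5333)² = 51.8.
  S^{-1} = (1/det) · [[d, -b], [-b, a]] = [[0.2214, 0.1454],
 [0.1454, 0.1828]].

Step 4 — quadratic form (x̄ - mu_0)^T · S^{-1} · (x̄ - mu_0):
  S^{-1} · (x̄ - mu_0) = (0.0167, 0.3308),
  (x̄ - mu_0)^T · [...] = (-2.3333)·(0.0167) + (3.6667)·(0.3308) = 1.1737.

Step 5 — scale by n: T² = 6 · 1.1737 = 7.0425.

T² ≈ 7.0425


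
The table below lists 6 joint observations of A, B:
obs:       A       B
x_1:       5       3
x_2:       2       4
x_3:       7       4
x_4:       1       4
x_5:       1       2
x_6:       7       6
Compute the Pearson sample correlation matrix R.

Step 1 — column means:
  mean(A) = (5 + 2 + 7 + 1 + 1 + 7) / 6 = 23/6 = 3.8333
  mean(B) = (3 + 4 + 4 + 4 + 2 + 6) / 6 = 23/6 = 3.8333

Step 2 — sample variances and covariances s[i,j] = (1/(n-1)) · Σ_k (x_{k,i} - mean_i) · (x_{k,j} - mean_j), with n-1 = 5:
  s[A,A] = ((1.1667)·(1.1667) + (-1.8333)·(-1.8333) + (3.1667)·(3.1667) + (-2.8333)·(-2.8333) + (-2.8333)·(-2.8333) + (3.1667)·(3.1667)) / 5 = 40.8333/5 = 8.1667
  s[A,B] = ((1.1667)·(-0.8333) + (-1.8333)·(0.1667) + (3.1667)·(0.1667) + (-2.8333)·(0.1667) + (-2.8333)·(-1.8333) + (3.1667)·(2.1667)) / 5 = 10.8333/5 = 2.1667
  s[B,B] = ((-0.8333)·(-0.8333) + (0.1667)·(0.1667) + (0.1667)·(0.1667) + (0.1667)·(0.1667) + (-1.8333)·(-1.8333) + (2.1667)·(2.1667)) / 5 = 8.8333/5 = 1.7667
  Sample standard deviations s_i = √(s[i,i]):
  s(A) = √(8.1667) = 2.8577
  s(B) = √(1.7667) = 1.3292

Step 3 — r_{ij} = s_{ij} / (s_i · s_j):
  r[A,A] = 1 (diagonal).
  r[A,B] = 2.1667 / (2.8577 · 1.3292) = 2.1667 / 3.7984 = 0.5704
  r[B,B] = 1 (diagonal).

R is symmetric with unit diagonal. Assembling:

R = [[1, 0.5704],
 [0.5704, 1]]


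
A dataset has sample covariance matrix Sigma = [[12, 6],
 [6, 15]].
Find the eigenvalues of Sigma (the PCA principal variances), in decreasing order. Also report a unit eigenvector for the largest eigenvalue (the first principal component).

Step 1 — characteristic polynomial of 2×2 Sigma:
  det(Sigma - λI) = λ² - trace · λ + det = 0.
  trace = 12 + 15 = 27, det = 12·15 - (6)² = 144.
Step 2 — discriminant:
  Δ = trace² - 4·det = 729 - 576 = 153.
Step 3 — eigenvalues:
  λ = (trace ± √Δ)/2 = (27 ± 12.3693)/2,
  λ_1 = 19.6847,  λ_2 = 7.3153.

Step 4 — unit eigenvector for λ_1: solve (Sigma - λ_1 I)v = 0. First row:
  (12 - 19.6847)·v_x + (6)·v_y = 0, i.e. (-7.6847)·v_x + (6)·v_y = 0,
  so v ∝ (b, λ_1 - a) = (6, 7.6847) = u.
  ||u|| = √((6)² + (7.6847)²) = √(95.054) ≈ 9.7496,
  v_1 = u/||u|| ≈ (0.6154, 0.7882) (||v_1|| = 1).

λ_1 = 19.6847,  λ_2 = 7.3153;  v_1 ≈ (0.6154, 0.7882)


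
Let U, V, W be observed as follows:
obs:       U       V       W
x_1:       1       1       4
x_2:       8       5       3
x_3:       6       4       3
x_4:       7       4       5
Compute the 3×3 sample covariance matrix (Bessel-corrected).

Step 1 — column means:
  mean(U) = (1 + 8 + 6 + 7) / 4 = 22/4 = 5.5
  mean(V) = (1 + 5 + 4 + 4) / 4 = 14/4 = 3.5
  mean(W) = (4 + 3 + 3 + 5) / 4 = 15/4 = 3.75

Step 2 — sample covariance S[i,j] = (1/(n-1)) · Σ_k (x_{k,i} - mean_i) · (x_{k,j} - mean_j), with n-1 = 3.
  S[U,U] = ((-4.5)·(-4.5) + (2.5)·(2.5) + (0.5)·(0.5) + (1.5)·(1.5)) / 3 = 29/3 = 9.6667
  S[U,V] = ((-4.5)·(-2.5) + (2.5)·(1.5) + (0.5)·(0.5) + (1.5)·(0.5)) / 3 = 16/3 = 5.3333
  S[U,W] = ((-4.5)·(0.25) + (2.5)·(-0.75) + (0.5)·(-0.75) + (1.5)·(1.25)) / 3 = -1.5/3 = -0.5
  S[V,V] = ((-2.5)·(-2.5) + (1.5)·(1.5) + (0.5)·(0.5) + (0.5)·(0.5)) / 3 = 9/3 = 3
  S[V,W] = ((-2.5)·(0.25) + (1.5)·(-0.75) + (0.5)·(-0.75) + (0.5)·(1.25)) / 3 = -1.5/3 = -0.5
  S[W,W] = ((0.25)·(0.25) + (-0.75)·(-0.75) + (-0.75)·(-0.75) + (1.25)·(1.25)) / 3 = 2.75/3 = 0.9167

S is symmetric (S[j,i] = S[i,j]). Assembling:

S = [[9.6667, 5.3333, -0.5],
 [5.3333, 3, -0.5],
 [-0.5, -0.5, 0.9167]]


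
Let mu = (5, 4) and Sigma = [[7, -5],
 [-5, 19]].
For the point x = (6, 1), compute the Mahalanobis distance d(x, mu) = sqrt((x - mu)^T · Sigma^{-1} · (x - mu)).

Step 1 — centre the observation: (x - mu) = (1, -3).

Step 2 — invert Sigma. det(Sigma) = 7·19 - (-5)² = 108.
  Sigma^{-1} = (1/det) · [[d, -b], [-b, a]] = [[0.1759, 0.0463],
 [0.0463, 0.0648]].

Step 3 — form the quadratic (x - mu)^T · Sigma^{-1} · (x - mu):
  Sigma^{-1} · (x - mu) = (0.037, -0.1481).
  (x - mu)^T · [Sigma^{-1} · (x - mu)] = (1)·(0.037) + (-3)·(-0.1481) = 0.4815.

Step 4 — take square root: d = √(0.4815) ≈ 0.6939.

d(x, mu) = √(0.4815) ≈ 0.6939


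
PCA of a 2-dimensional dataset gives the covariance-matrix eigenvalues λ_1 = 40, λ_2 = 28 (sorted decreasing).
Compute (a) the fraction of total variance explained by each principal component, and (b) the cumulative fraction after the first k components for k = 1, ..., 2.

Step 1 — total variance = trace(Sigma) = Σ λ_i = 40 + 28 = 68.

Step 2 — fraction explained by component i = λ_i / Σ λ:
  PC1: 40/68 = 0.5882
  PC2: 28/68 = 0.4118

Step 3 — cumulative fraction after k components = (λ_1 + ... + λ_k) / Σ λ:
  k = 1: 40/68 = 0.5882
  k = 2: (40 + 28)/68 = 68/68 = 1

Summary (fraction, with percent):

explained: PC1 0.5882 (58.82%), PC2 0.4118 (41.18%);  cumulative: 0.5882, 1


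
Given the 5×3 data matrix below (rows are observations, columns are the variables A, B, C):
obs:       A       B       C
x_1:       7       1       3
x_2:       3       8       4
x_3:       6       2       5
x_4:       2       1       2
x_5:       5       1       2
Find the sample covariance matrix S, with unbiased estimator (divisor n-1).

Step 1 — column means:
  mean(A) = (7 + 3 + 6 + 2 + 5) / 5 = 23/5 = 4.6
  mean(B) = (1 + 8 + 2 + 1 + 1) / 5 = 13/5 = 2.6
  mean(C) = (3 + 4 + 5 + 2 + 2) / 5 = 16/5 = 3.2

Step 2 — sample covariance S[i,j] = (1/(n-1)) · Σ_k (x_{k,i} - mean_i) · (x_{k,j} - mean_j), with n-1 = 4.
  S[A,A] = ((2.4)·(2.4) + (-1.6)·(-1.6) + (1.4)·(1.4) + (-2.6)·(-2.6) + (0.4)·(0.4)) / 4 = 17.2/4 = 4.3
  S[A,B] = ((2.4)·(-1.6) + (-1.6)·(5.4) + (1.4)·(-0.6) + (-2.6)·(-1.6) + (0.4)·(-1.6)) / 4 = -9.8/4 = -2.45
  S[A,C] = ((2.4)·(-0.2) + (-1.6)·(0.8) + (1.4)·(1.8) + (-2.6)·(-1.2) + (0.4)·(-1.2)) / 4 = 3.4/4 = 0.85
  S[B,B] = ((-1.6)·(-1.6) + (5.4)·(5.4) + (-0.6)·(-0.6) + (-1.6)·(-1.6) + (-1.6)·(-1.6)) / 4 = 37.2/4 = 9.3
  S[B,C] = ((-1.6)·(-0.2) + (5.4)·(0.8) + (-0.6)·(1.8) + (-1.6)·(-1.2) + (-1.6)·(-1.2)) / 4 = 7.4/4 = 1.85
  S[C,C] = ((-0.2)·(-0.2) + (0.8)·(0.8) + (1.8)·(1.8) + (-1.2)·(-1.2) + (-1.2)·(-1.2)) / 4 = 6.8/4 = 1.7

S is symmetric (S[j,i] = S[i,j]). Assembling:

S = [[4.3, -2.45, 0.85],
 [-2.45, 9.3, 1.85],
 [0.85, 1.85, 1.7]]


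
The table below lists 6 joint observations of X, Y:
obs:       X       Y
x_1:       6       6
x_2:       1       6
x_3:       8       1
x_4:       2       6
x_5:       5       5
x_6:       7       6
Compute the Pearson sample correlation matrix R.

Step 1 — column means:
  mean(X) = (6 + 1 + 8 + 2 + 5 + 7) / 6 = 29/6 = 4.8333
  mean(Y) = (6 + 6 + 1 + 6 + 5 + 6) / 6 = 30/6 = 5

Step 2 — sample variances and covariances s[i,j] = (1/(n-1)) · Σ_k (x_{k,i} - mean_i) · (x_{k,j} - mean_j), with n-1 = 5:
  s[X,X] = ((1.1667)·(1.1667) + (-3.8333)·(-3.8333) + (3.1667)·(3.1667) + (-2.8333)·(-2.8333) + (0.1667)·(0.1667) + (2.1667)·(2.1667)) / 5 = 38.8333/5 = 7.7667
  s[X,Y] = ((1.1667)·(1) + (-3.8333)·(1) + (3.1667)·(-4) + (-2.8333)·(1) + (0.1667)·(0) + (2.1667)·(1)) / 5 = -16/5 = -3.2
  s[Y,Y] = ((1)·(1) + (1)·(1) + (-4)·(-4) + (1)·(1) + (0)·(0) + (1)·(1)) / 5 = 20/5 = 4
  Sample standard deviations s_i = √(s[i,i]):
  s(X) = √(7.7667) = 2.7869
  s(Y) = √(4) = 2

Step 3 — r_{ij} = s_{ij} / (s_i · s_j):
  r[X,X] = 1 (diagonal).
  r[X,Y] = -3.2 / (2.7869 · 2) = -3.2 / 5.5737 = -0.5741
  r[Y,Y] = 1 (diagonal).

R is symmetric with unit diagonal. Assembling:

R = [[1, -0.5741],
 [-0.5741, 1]]


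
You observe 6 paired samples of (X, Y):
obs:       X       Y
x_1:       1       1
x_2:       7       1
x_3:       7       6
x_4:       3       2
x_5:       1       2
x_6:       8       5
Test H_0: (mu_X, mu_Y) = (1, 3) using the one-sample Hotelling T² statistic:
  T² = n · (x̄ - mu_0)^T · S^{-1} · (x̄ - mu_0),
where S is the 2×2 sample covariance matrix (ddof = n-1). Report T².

Step 1 — sample mean vector:
  mean(X) = (1 + 7 + 7 + 3 + 1 + 8) / 6 = 27/6 = 4.5
  mean(Y) = (1 + 1 + 6 + 2 + 2 + 5) / 6 = 17/6 = 2.8333
  x̄ = (4.5, 2.8333),  deviation x̄ - mu_0 = (4.5, 2.8333) - (1, 3) = (3.5, -0.1667).

Step 2 — sample covariance matrix, S[i,j] = (1/(n-1)) · Σ_k (x_{k,i} - mean_i) · (x_{k,j} - mean_j), divisor n-1 = 5:
  S[X,X] = ((-3.5)·(-3.5) + (2.5)·(2.5) + (2.5)·(2.5) + (-1.5)·(-1.5) + (-3.5)·(-3.5) + (3.5)·(3.5)) / 5 = 51.5/5 = 10.3
  S[X,Y] = ((-3.5)·(-1.8333) + (2.5)·(-1.8333) + (2.5)·(3.1667) + (-1.5)·(-0.8333) + (-3.5)·(-0.8333) + (3.5)·(2.1667)) / 5 = 21.5/5 = 4.3
  S[Y,Y] = ((-1.8333)·(-1.8333) + (-1.8333)·(-1.8333) + (3.1667)·(3.1667) + (-0.8333)·(-0.8333) + (-0.8333)·(-0.8333) + (2.1667)·(2.1667)) / 5 = 22.8333/5 = 4.5667
  S = [[10.3, 4.3],
 [4.3, 4.5667]].

Step 3 — invert S. det(S) = 10.3·4.5667 - (4.3)² = 28.5467.
  S^{-1} = (1/det) · [[d, -b], [-b, a]] = [[0.16, -0.1506],
 [-0.1506, 0.3608]].

Step 4 — quadratic form (x̄ - mu_0)^T · S^{-1} · (x̄ - mu_0):
  S^{-1} · (x̄ - mu_0) = (0.585, -0.5873),
  (x̄ - mu_0)^T · [...] = (3.5)·(0.585) + (-0.1667)·(-0.5873) = 2.1454.

Step 5 — scale by n: T² = 6 · 2.1454 = 12.8725.

T² ≈ 12.8725


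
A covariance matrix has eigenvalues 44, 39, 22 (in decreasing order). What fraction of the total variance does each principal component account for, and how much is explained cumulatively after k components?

Step 1 — total variance = trace(Sigma) = Σ λ_i = 44 + 39 + 22 = 105.

Step 2 — fraction explained by component i = λ_i / Σ λ:
  PC1: 44/105 = 0.419
  PC2: 39/105 = 0.3714
  PC3: 22/105 = 0.2095

Step 3 — cumulative fraction after k components = (λ_1 + ... + λ_k) / Σ λ:
  k = 1: 44/105 = 0.419
  k = 2: (44 + 39)/105 = 83/105 = 0.7905
  k = 3: (44 + 39 + 22)/105 = 105/105 = 1

Summary (fraction, with percent):

explained: PC1 0.419 (41.9%), PC2 0.3714 (37.14%), PC3 0.2095 (20.95%);  cumulative: 0.419, 0.7905, 1


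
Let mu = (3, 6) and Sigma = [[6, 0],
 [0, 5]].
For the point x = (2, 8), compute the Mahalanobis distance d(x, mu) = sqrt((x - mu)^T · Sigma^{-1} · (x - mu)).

Step 1 — centre the observation: (x - mu) = (-1, 2).

Step 2 — invert Sigma. det(Sigma) = 6·5 - (0)² = 30.
  Sigma^{-1} = (1/det) · [[d, -b], [-b, a]] = [[0.1667, 0],
 [0, 0.2]].

Step 3 — form the quadratic (x - mu)^T · Sigma^{-1} · (x - mu):
  Sigma^{-1} · (x - mu) = (-0.1667, 0.4).
  (x - mu)^T · [Sigma^{-1} · (x - mu)] = (-1)·(-0.1667) + (2)·(0.4) = 0.9667.

Step 4 — take square root: d = √(0.9667) ≈ 0.9832.

d(x, mu) = √(0.9667) ≈ 0.9832


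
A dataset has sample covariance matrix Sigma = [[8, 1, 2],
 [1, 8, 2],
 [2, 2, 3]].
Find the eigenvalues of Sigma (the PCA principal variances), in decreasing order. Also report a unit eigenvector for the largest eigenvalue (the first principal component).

Step 1 — characteristic polynomial p(λ) = det(λI - Sigma) = λ³ - tr·λ² + c_1·λ - det, where tr = trace, c_1 = sum of the principal 2×2 minors, det = det(Sigma):
  tr = 8 + 8 + 3 = 19,
  c_1 = (8·8 - (1)²) + (8·3 - (2)²) + (8·3 - (2)²) = 63 + 20 + 20 = 103,
  det = 8·(8·3 - (2)²) - (1)·((1)·3 - (2)·(2)) + (2)·((1)·(2) - 8·(2)) = 8·(20) - (1)·(-1) + (2)·(-14) = 133.
  So p(λ) = λ³ - 19λ² + 103λ - 133.
Step 2 — look for an integer root (rational root theorem: any rational root is an integer divisor of 133). Testing λ = 7:
  p(7) = 343 - 931 + 721 - 133 = 0  ✓
  Dividing out (λ - 7): p(λ) = (λ - 7)(λ² - 12λ + 19).
Step 3 — remaining eigenvalues from the quadratic λ² - 12λ + 19 = 0:
  Δ = 12² - 4·19 = 144 - 76 = 68,  λ = (12 ± √68)/2 = (12 ± 8.2462)/2 ≈ 10.1231 or 1.8769.
  Sorted: λ_1 = 10.1231,  λ_2 = 7,  λ_3 = 1.8769  (check: sum = 19 = tr ✓).

Step 4 — unit eigenvector for λ_1 ≈ 10.1231: v spans the null space of (Sigma - λ_1 I), whose rows are
  r_1 = (-2.1231, 1, 2),  r_2 = (1, -2.1231, 2),  r_3 = (2, 2, -7.1231).
  v is orthogonal to every row, so take v ∝ r_1 × r_2 = ((1)·(2) - (2)·(-2.1231), (2)·(1) - (-2.1231)·(2), (-2.1231)·(-2.1231) - (1)·(1)) ≈ (6.2462, 6.2462, 3.5076).
  Let u = (6.2462, 6.2462, 3.5076).
  ||u|| = √((6.2462)² + (6.2462)² + (3.5076)²) = √(90.3334) ≈ 9.5044,  v_1 = u/||u|| ≈ (0.6572, 0.6572, 0.369) (||v_1|| = 1).

λ_1 = 10.1231,  λ_2 = 7,  λ_3 = 1.8769;  v_1 ≈ (0.6572, 0.6572, 0.369)


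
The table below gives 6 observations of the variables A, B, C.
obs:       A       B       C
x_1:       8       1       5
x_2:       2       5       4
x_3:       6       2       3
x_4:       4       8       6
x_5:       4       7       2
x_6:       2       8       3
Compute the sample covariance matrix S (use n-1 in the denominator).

Step 1 — column means:
  mean(A) = (8 + 2 + 6 + 4 + 4 + 2) / 6 = 26/6 = 4.3333
  mean(B) = (1 + 5 + 2 + 8 + 7 + 8) / 6 = 31/6 = 5.1667
  mean(C) = (5 + 4 + 3 + 6 + 2 + 3) / 6 = 23/6 = 3.8333

Step 2 — sample covariance S[i,j] = (1/(n-1)) · Σ_k (x_{k,i} - mean_i) · (x_{k,j} - mean_j), with n-1 = 5.
  S[A,A] = ((3.6667)·(3.6667) + (-2.3333)·(-2.3333) + (1.6667)·(1.6667) + (-0.3333)·(-0.3333) + (-0.3333)·(-0.3333) + (-2.3333)·(-2.3333)) / 5 = 27.3333/5 = 5.4667
  S[A,B] = ((3.6667)·(-4.1667) + (-2.3333)·(-0.1667) + (1.6667)·(-3.1667) + (-0.3333)·(2.8333) + (-0.3333)·(1.8333) + (-2.3333)·(2.8333)) / 5 = -28.3333/5 = -5.6667
  S[A,C] = ((3.6667)·(1.1667) + (-2.3333)·(0.1667) + (1.6667)·(-0.8333) + (-0.3333)·(2.1667) + (-0.3333)·(-1.8333) + (-2.3333)·(-0.8333)) / 5 = 4.3333/5 = 0.8667
  S[B,B] = ((-4.1667)·(-4.1667) + (-0.1667)·(-0.1667) + (-3.1667)·(-3.1667) + (2.8333)·(2.8333) + (1.8333)·(1.8333) + (2.8333)·(2.8333)) / 5 = 46.8333/5 = 9.3667
  S[B,C] = ((-4.1667)·(1.1667) + (-0.1667)·(0.1667) + (-3.1667)·(-0.8333) + (2.8333)·(2.1667) + (1.8333)·(-1.8333) + (2.8333)·(-0.8333)) / 5 = -1.8333/5 = -0.3667
  S[C,C] = ((1.1667)·(1.1667) + (0.1667)·(0.1667) + (-0.8333)·(-0.8333) + (2.1667)·(2.1667) + (-1.8333)·(-1.8333) + (-0.8333)·(-0.8333)) / 5 = 10.8333/5 = 2.1667

S is symmetric (S[j,i] = S[i,j]). Assembling:

S = [[5.4667, -5.6667, 0.8667],
 [-5.6667, 9.3667, -0.3667],
 [0.8667, -0.3667, 2.1667]]


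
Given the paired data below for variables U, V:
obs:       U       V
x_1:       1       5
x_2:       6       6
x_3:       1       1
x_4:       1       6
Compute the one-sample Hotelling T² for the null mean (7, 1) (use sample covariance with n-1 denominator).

Step 1 — sample mean vector:
  mean(U) = (1 + 6 + 1 + 1) / 4 = 9/4 = 2.25
  mean(V) = (5 + 6 + 1 + 6) / 4 = 18/4 = 4.5
  x̄ = (2.25, 4.5),  deviation x̄ - mu_0 = (2.25, 4.5) - (7, 1) = (-4.75, 3.5).

Step 2 — sample covariance matrix, S[i,j] = (1/(n-1)) · Σ_k (x_{k,i} - mean_i) · (x_{k,j} - mean_j), divisor n-1 = 3:
  S[U,U] = ((-1.25)·(-1.25) + (3.75)·(3.75) + (-1.25)·(-1.25) + (-1.25)·(-1.25)) / 3 = 18.75/3 = 6.25
  S[U,V] = ((-1.25)·(0.5) + (3.75)·(1.5) + (-1.25)·(-3.5) + (-1.25)·(1.5)) / 3 = 7.5/3 = 2.5
  S[V,V] = ((0.5)·(0.5) + (1.5)·(1.5) + (-3.5)·(-3.5) + (1.5)·(1.5)) / 3 = 17/3 = 5.6667
  S = [[6.25, 2.5],
 [2.5, 5.6667]].

Step 3 — invert S. det(S) = 6.25·5.6667 - (2.5)² = 29.1667.
  S^{-1} = (1/det) · [[d, -b], [-b, a]] = [[0.1943, -0.0857],
 [-0.0857, 0.2143]].

Step 4 — quadratic form (x̄ - mu_0)^T · S^{-1} · (x̄ - mu_0):
  S^{-1} · (x̄ - mu_0) = (-1.2229, 1.1571),
  (x̄ - mu_0)^T · [...] = (-4.75)·(-1.2229) + (3.5)·(1.1571) = 9.8586.

Step 5 — scale by n: T² = 4 · 9.8586 = 39.4343.

T² ≈ 39.4343


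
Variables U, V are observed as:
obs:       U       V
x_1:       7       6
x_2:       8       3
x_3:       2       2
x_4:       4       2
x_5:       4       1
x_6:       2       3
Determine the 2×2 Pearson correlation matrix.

Step 1 — column means:
  mean(U) = (7 + 8 + 2 + 4 + 4 + 2) / 6 = 27/6 = 4.5
  mean(V) = (6 + 3 + 2 + 2 + 1 + 3) / 6 = 17/6 = 2.8333

Step 2 — sample variances and covariances s[i,j] = (1/(n-1)) · Σ_k (x_{k,i} - mean_i) · (x_{k,j} - mean_j), with n-1 = 5:
  s[U,U] = ((2.5)·(2.5) + (3.5)·(3.5) + (-2.5)·(-2.5) + (-0.5)·(-0.5) + (-0.5)·(-0.5) + (-2.5)·(-2.5)) / 5 = 31.5/5 = 6.3
  s[U,V] = ((2.5)·(3.1667) + (3.5)·(0.1667) + (-2.5)·(-0.8333) + (-0.5)·(-0.8333) + (-0.5)·(-1.8333) + (-2.5)·(0.1667)) / 5 = 11.5/5 = 2.3
  s[V,V] = ((3.1667)·(3.1667) + (0.1667)·(0.1667) + (-0.8333)·(-0.8333) + (-0.8333)·(-0.8333) + (-1.8333)·(-1.8333) + (0.1667)·(0.1667)) / 5 = 14.8333/5 = 2.9667
  Sample standard deviations s_i = √(s[i,i]):
  s(U) = √(6.3) = 2.51
  s(V) = √(2.9667) = 1.7224

Step 3 — r_{ij} = s_{ij} / (s_i · s_j):
  r[U,U] = 1 (diagonal).
  r[U,V] = 2.3 / (2.51 · 1.7224) = 2.3 / 4.3232 = 0.532
  r[V,V] = 1 (diagonal).

R is symmetric with unit diagonal. Assembling:

R = [[1, 0.532],
 [0.532, 1]]


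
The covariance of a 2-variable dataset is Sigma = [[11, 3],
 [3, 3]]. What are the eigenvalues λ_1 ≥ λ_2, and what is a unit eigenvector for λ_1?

Step 1 — characteristic polynomial of 2×2 Sigma:
  det(Sigma - λI) = λ² - trace · λ + det = 0.
  trace = 11 + 3 = 14, det = 11·3 - (3)² = 24.
Step 2 — discriminant:
  Δ = trace² - 4·det = 196 - 96 = 100.
Step 3 — eigenvalues:
  λ = (trace ± √Δ)/2 = (14 ± 10)/2,
  λ_1 = 12,  λ_2 = 2.

Step 4 — unit eigenvector for λ_1: solve (Sigma - λ_1 I)v = 0. First row:
  (11 - 12)·v_x + (3)·v_y = 0, i.e. (-1)·v_x + (3)·v_y = 0,
  so v ∝ (b, λ_1 - a) = (3, 1) = u.
  ||u|| = √((3)² + (1)²) = √(10) ≈ 3.1623,
  v_1 = u/||u|| ≈ (0.9487, 0.3162) (||v_1|| = 1).

λ_1 = 12,  λ_2 = 2;  v_1 ≈ (0.9487, 0.3162)


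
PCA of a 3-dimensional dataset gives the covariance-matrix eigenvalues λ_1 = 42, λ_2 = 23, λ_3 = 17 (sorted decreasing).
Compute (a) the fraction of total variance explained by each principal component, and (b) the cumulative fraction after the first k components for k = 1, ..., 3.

Step 1 — total variance = trace(Sigma) = Σ λ_i = 42 + 23 + 17 = 82.

Step 2 — fraction explained by component i = λ_i / Σ λ:
  PC1: 42/82 = 0.5122
  PC2: 23/82 = 0.2805
  PC3: 17/82 = 0.2073

Step 3 — cumulative fraction after k components = (λ_1 + ... + λ_k) / Σ λ:
  k = 1: 42/82 = 0.5122
  k = 2: (42 + 23)/82 = 65/82 = 0.7927
  k = 3: (42 + 23 + 17)/82 = 82/82 = 1

Summary (fraction, with percent):

explained: PC1 0.5122 (51.22%), PC2 0.2805 (28.05%), PC3 0.2073 (20.73%);  cumulative: 0.5122, 0.7927, 1


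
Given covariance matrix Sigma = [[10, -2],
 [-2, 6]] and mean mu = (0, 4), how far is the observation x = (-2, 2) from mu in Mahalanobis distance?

Step 1 — centre the observation: (x - mu) = (-2, -2).

Step 2 — invert Sigma. det(Sigma) = 10·6 - (-2)² = 56.
  Sigma^{-1} = (1/det) · [[d, -b], [-b, a]] = [[0.1071, 0.0357],
 [0.0357, 0.1786]].

Step 3 — form the quadratic (x - mu)^T · Sigma^{-1} · (x - mu):
  Sigma^{-1} · (x - mu) = (-0.2857, -0.4286).
  (x - mu)^T · [Sigma^{-1} · (x - mu)] = (-2)·(-0.2857) + (-2)·(-0.4286) = 1.4286.

Step 4 — take square root: d = √(1.4286) ≈ 1.1952.

d(x, mu) = √(1.4286) ≈ 1.1952


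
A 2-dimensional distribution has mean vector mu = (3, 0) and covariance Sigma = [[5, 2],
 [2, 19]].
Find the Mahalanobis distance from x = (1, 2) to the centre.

Step 1 — centre the observation: (x - mu) = (-2, 2).

Step 2 — invert Sigma. det(Sigma) = 5·19 - (2)² = 91.
  Sigma^{-1} = (1/det) · [[d, -b], [-b, a]] = [[0.2088, -0.022],
 [-0.022, 0.0549]].

Step 3 — form the quadratic (x - mu)^T · Sigma^{-1} · (x - mu):
  Sigma^{-1} · (x - mu) = (-0.4615, 0.1538).
  (x - mu)^T · [Sigma^{-1} · (x - mu)] = (-2)·(-0.4615) + (2)·(0.1538) = 1.2308.

Step 4 — take square root: d = √(1.2308) ≈ 1.1094.

d(x, mu) = √(1.2308) ≈ 1.1094


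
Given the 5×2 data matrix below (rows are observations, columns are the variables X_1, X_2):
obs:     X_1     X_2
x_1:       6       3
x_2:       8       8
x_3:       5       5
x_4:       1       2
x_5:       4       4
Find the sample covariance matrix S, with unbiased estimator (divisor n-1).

Step 1 — column means:
  mean(X_1) = (6 + 8 + 5 + 1 + 4) / 5 = 24/5 = 4.8
  mean(X_2) = (3 + 8 + 5 + 2 + 4) / 5 = 22/5 = 4.4

Step 2 — sample covariance S[i,j] = (1/(n-1)) · Σ_k (x_{k,i} - mean_i) · (x_{k,j} - mean_j), with n-1 = 4.
  S[X_1,X_1] = ((1.2)·(1.2) + (3.2)·(3.2) + (0.2)·(0.2) + (-3.8)·(-3.8) + (-0.8)·(-0.8)) / 4 = 26.8/4 = 6.7
  S[X_1,X_2] = ((1.2)·(-1.4) + (3.2)·(3.6) + (0.2)·(0.6) + (-3.8)·(-2.4) + (-0.8)·(-0.4)) / 4 = 19.4/4 = 4.85
  S[X_2,X_2] = ((-1.4)·(-1.4) + (3.6)·(3.6) + (0.6)·(0.6) + (-2.4)·(-2.4) + (-0.4)·(-0.4)) / 4 = 21.2/4 = 5.3

S is symmetric (S[j,i] = S[i,j]). Assembling:

S = [[6.7, 4.85],
 [4.85, 5.3]]


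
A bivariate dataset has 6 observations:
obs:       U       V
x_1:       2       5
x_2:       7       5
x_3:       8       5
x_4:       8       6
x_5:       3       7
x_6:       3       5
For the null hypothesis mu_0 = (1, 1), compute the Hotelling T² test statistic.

Step 1 — sample mean vector:
  mean(U) = (2 + 7 + 8 + 8 + 3 + 3) / 6 = 31/6 = 5.1667
  mean(V) = (5 + 5 + 5 + 6 + 7 + 5) / 6 = 33/6 = 5.5
  x̄ = (5.1667, 5.5),  deviation x̄ - mu_0 = (5.1667, 5.5) - (1, 1) = (4.1667, 4.5).

Step 2 — sample covariance matrix, S[i,j] = (1/(n-1)) · Σ_k (x_{k,i} - mean_i) · (x_{k,j} - mean_j), divisor n-1 = 5:
  S[U,U] = ((-3.1667)·(-3.1667) + (1.8333)·(1.8333) + (2.8333)·(2.8333) + (2.8333)·(2.8333) + (-2.1667)·(-2.1667) + (-2.1667)·(-2.1667)) / 5 = 38.8333/5 = 7.7667
  S[U,V] = ((-3.1667)·(-0.5) + (1.8333)·(-0.5) + (2.8333)·(-0.5) + (2.8333)·(0.5) + (-2.1667)·(1.5) + (-2.1667)·(-0.5)) / 5 = -1.5/5 = -0.3
  S[V,V] = ((-0.5)·(-0.5) + (-0.5)·(-0.5) + (-0.5)·(-0.5) + (0.5)·(0.5) + (1.5)·(1.5) + (-0.5)·(-0.5)) / 5 = 3.5/5 = 0.7
  S = [[7.7667, -0.3],
 [-0.3, 0.7]].

Step 3 — invert S. det(S) = 7.7667·0.7 - (-0.3)² = 5.3467.
  S^{-1} = (1/det) · [[d, -b], [-b, a]] = [[0.1309, 0.0561],
 [0.0561, 1.4526]].

Step 4 — quadratic form (x̄ - mu_0)^T · S^{-1} · (x̄ - mu_0):
  S^{-1} · (x̄ - mu_0) = (0.798, 6.7706),
  (x̄ - mu_0)^T · [...] = (4.1667)·(0.798) + (4.5)·(6.7706) = 33.7926.

Step 5 — scale by n: T² = 6 · 33.7926 = 202.7556.

T² ≈ 202.7556


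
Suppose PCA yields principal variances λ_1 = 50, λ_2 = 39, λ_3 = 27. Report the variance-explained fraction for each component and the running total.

Step 1 — total variance = trace(Sigma) = Σ λ_i = 50 + 39 + 27 = 116.

Step 2 — fraction explained by component i = λ_i / Σ λ:
  PC1: 50/116 = 0.431
  PC2: 39/116 = 0.3362
  PC3: 27/116 = 0.2328

Step 3 — cumulative fraction after k components = (λ_1 + ... + λ_k) / Σ λ:
  k = 1: 50/116 = 0.431
  k = 2: (50 + 39)/116 = 89/116 = 0.7672
  k = 3: (50 + 39 + 27)/116 = 116/116 = 1

Summary (fraction, with percent):

explained: PC1 0.431 (43.1%), PC2 0.3362 (33.62%), PC3 0.2328 (23.28%);  cumulative: 0.431, 0.7672, 1


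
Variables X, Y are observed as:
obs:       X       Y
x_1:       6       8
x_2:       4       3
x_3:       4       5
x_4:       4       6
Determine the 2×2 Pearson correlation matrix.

Step 1 — column means:
  mean(X) = (6 + 4 + 4 + 4) / 4 = 18/4 = 4.5
  mean(Y) = (8 + 3 + 5 + 6) / 4 = 22/4 = 5.5

Step 2 — sample variances and covariances s[i,j] = (1/(n-1)) · Σ_k (x_{k,i} - mean_i) · (x_{k,j} - mean_j), with n-1 = 3:
  s[X,X] = ((1.5)·(1.5) + (-0.5)·(-0.5) + (-0.5)·(-0.5) + (-0.5)·(-0.5)) / 3 = 3/3 = 1
  s[X,Y] = ((1.5)·(2.5) + (-0.5)·(-2.5) + (-0.5)·(-0.5) + (-0.5)·(0.5)) / 3 = 5/3 = 1.6667
  s[Y,Y] = ((2.5)·(2.5) + (-2.5)·(-2.5) + (-0.5)·(-0.5) + (0.5)·(0.5)) / 3 = 13/3 = 4.3333
  Sample standard deviations s_i = √(s[i,i]):
  s(X) = √(1) = 1
  s(Y) = √(4.3333) = 2.0817

Step 3 — r_{ij} = s_{ij} / (s_i · s_j):
  r[X,X] = 1 (diagonal).
  r[X,Y] = 1.6667 / (1 · 2.0817) = 1.6667 / 2.0817 = 0.8006
  r[Y,Y] = 1 (diagonal).

R is symmetric with unit diagonal. Assembling:

R = [[1, 0.8006],
 [0.8006, 1]]


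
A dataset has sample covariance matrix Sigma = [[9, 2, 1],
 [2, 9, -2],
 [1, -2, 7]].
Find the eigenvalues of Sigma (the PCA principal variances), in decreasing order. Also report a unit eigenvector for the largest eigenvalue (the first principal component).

Step 1 — characteristic polynomial p(λ) = det(λI - Sigma) = λ³ - tr·λ² + c_1·λ - det, where tr = trace, c_1 = sum of the principal 2×2 minors, det = det(Sigma):
  tr = 9 + 9 + 7 = 25,
  c_1 = (9·9 - (2)²) + (9·7 - (1)²) + (9·7 - (-2)²) = 77 + 62 + 59 = 198,
  det = 9·(9·7 - (-2)²) - (2)·((2)·7 - (-2)·(1)) + (1)·((2)·(-2) - 9·(1)) = 9·(59) - (2)·(16) + (1)·(-13) = 486.
  So p(λ) = λ³ - 25λ² + 198λ - 486.
Step 2 — look for an integer root (rational root theorem: any rational root is an integer divisor of 486). Testing λ = 9:
  p(9) = 729 - 2025 + 1782 - 486 = 0  ✓
  Dividing out (λ - 9): p(λ) = (λ - 9)(λ² - 16λ + 54).
Step 3 — remaining eigenvalues from the quadratic λ² - 16λ + 54 = 0:
  Δ = 16² - 4·54 = 256 - 216 = 40,  λ = (16 ± √40)/2 = (16 ± 6.3246)/2 ≈ 11.1623 or 4.8377.
  Sorted: λ_1 = 11.1623,  λ_2 = 9,  λ_3 = 4.8377  (check: sum = 25 = tr ✓).

Step 4 — unit eigenvector for λ_1 ≈ 11.1623: v spans the null space of (Sigma - λ_1 I), whose rows are
  r_1 = (-2.1623, 2, 1),  r_2 = (2, -2.1623, -2),  r_3 = (1, -2, -4.1623).
  v is orthogonal to every row, so take v ∝ r_1 × r_2 = ((2)·(-2) - (1)·(-2.1623), (1)·(2) - (-2.1623)·(-2), (-2.1623)·(-2.1623) - (2)·(2)) ≈ (-1.8377, -2.3246, 0.6754).
  Rescale (multiply by -1 so the first nonzero entry is positive): u = (1.8377, 2.3246, -0.6754).
  ||u|| = √((1.8377)² + (2.3246)² + (-0.6754)²) = √(9.237) ≈ 3.0392,  v_1 = u/||u|| ≈ (0.6047, 0.7648, -0.2222) (||v_1|| = 1).

λ_1 = 11.1623,  λ_2 = 9,  λ_3 = 4.8377;  v_1 ≈ (0.6047, 0.7648, -0.2222)


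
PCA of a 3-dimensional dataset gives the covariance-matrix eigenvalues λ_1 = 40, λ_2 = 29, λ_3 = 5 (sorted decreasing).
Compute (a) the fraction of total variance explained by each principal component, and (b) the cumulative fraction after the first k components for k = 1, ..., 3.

Step 1 — total variance = trace(Sigma) = Σ λ_i = 40 + 29 + 5 = 74.

Step 2 — fraction explained by component i = λ_i / Σ λ:
  PC1: 40/74 = 0.5405
  PC2: 29/74 = 0.3919
  PC3: 5/74 = 0.0676

Step 3 — cumulative fraction after k components = (λ_1 + ... + λ_k) / Σ λ:
  k = 1: 40/74 = 0.5405
  k = 2: (40 + 29)/74 = 69/74 = 0.9324
  k = 3: (40 + 29 + 5)/74 = 74/74 = 1

Summary (fraction, with percent):

explained: PC1 0.5405 (54.05%), PC2 0.3919 (39.19%), PC3 0.0676 (6.76%);  cumulative: 0.5405, 0.9324, 1


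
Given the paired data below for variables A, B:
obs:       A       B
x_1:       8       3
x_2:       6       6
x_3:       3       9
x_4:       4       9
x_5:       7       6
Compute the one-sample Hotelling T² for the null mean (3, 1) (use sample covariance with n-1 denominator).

Step 1 — sample mean vector:
  mean(A) = (8 + 6 + 3 + 4 + 7) / 5 = 28/5 = 5.6
  mean(B) = (3 + 6 + 9 + 9 + 6) / 5 = 33/5 = 6.6
  x̄ = (5.6, 6.6),  deviation x̄ - mu_0 = (5.6, 6.6) - (3, 1) = (2.6, 5.6).

Step 2 — sample covariance matrix, S[i,j] = (1/(n-1)) · Σ_k (x_{k,i} - mean_i) · (x_{k,j} - mean_j), divisor n-1 = 4:
  S[A,A] = ((2.4)·(2.4) + (0.4)·(0.4) + (-2.6)·(-2.6) + (-1.6)·(-1.6) + (1.4)·(1.4)) / 4 = 17.2/4 = 4.3
  S[A,B] = ((2.4)·(-3.6) + (0.4)·(-0.6) + (-2.6)·(2.4) + (-1.6)·(2.4) + (1.4)·(-0.6)) / 4 = -19.8/4 = -4.95
  S[B,B] = ((-3.6)·(-3.6) + (-0.6)·(-0.6) + (2.4)·(2.4) + (2.4)·(2.4) + (-0.6)·(-0.6)) / 4 = 25.2/4 = 6.3
  S = [[4.3, -4.95],
 [-4.95, 6.3]].

Step 3 — invert S. det(S) = 4.3·6.3 - (-4.95)² = 2.5875.
  S^{-1} = (1/det) · [[d, -b], [-b, a]] = [[2.4348, 1.913],
 [1.913, 1.6618]].

Step 4 — quadratic form (x̄ - mu_0)^T · S^{-1} · (x̄ - mu_0):
  S^{-1} · (x̄ - mu_0) = (17.0435, 14.2802),
  (x̄ - mu_0)^T · [...] = (2.6)·(17.0435) + (5.6)·(14.2802) = 124.2821.

Step 5 — scale by n: T² = 5 · 124.2821 = 621.4106.

T² ≈ 621.4106


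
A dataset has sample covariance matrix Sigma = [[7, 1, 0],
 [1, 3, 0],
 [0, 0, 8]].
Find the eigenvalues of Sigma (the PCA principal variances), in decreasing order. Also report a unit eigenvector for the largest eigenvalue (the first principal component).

Step 1 — characteristic polynomial p(λ) = det(λI - Sigma) = λ³ - tr·λ² + c_1·λ - det, where tr = trace, c_1 = sum of the principal 2×2 minors, det = det(Sigma):
  tr = 7 + 3 + 8 = 18,
  c_1 = (7·3 - (1)²) + (7·8 - (0)²) + (3·8 - (0)²) = 20 + 56 + 24 = 100,
  det = 7·(3·8 - (0)²) - (1)·((1)·8 - (0)·(0)) + (0)·((1)·(0) - 3·(0)) = 7·(24) - (1)·(8) + (0)·(0) = 160.
  So p(λ) = λ³ - 18λ² + 100λ - 160.
Step 2 — look for an integer root (rational root theorem: any rational root is an integer divisor of 160). Testing λ = 8:
  p(8) = 512 - 1152 + 800 - 160 = 0  ✓
  Dividing out (λ - 8): p(λ) = (λ - 8)(λ² - 10λ + 20).
Step 3 — remaining eigenvalues from the quadratic λ² - 10λ + 20 = 0:
  Δ = 10² - 4·20 = 100 - 80 = 20,  λ = (10 ± √20)/2 = (10 ± 4.4721)/2 ≈ 7.2361 or 2.7639.
  Sorted: λ_1 = 8,  λ_2 = 7.2361,  λ_3 = 2.7639  (check: sum = 18 = tr ✓).

Step 4 — unit eigenvector for λ_1 = 8: v spans the null space of (Sigma - λ_1 I), whose rows are
  r_1 = (-1, 1, 0),  r_2 = (1, -5, 0),  r_3 = (0, 0, 0).
  v is orthogonal to every row, so take v ∝ r_1 × r_2 = ((1)·(0) - (0)·(-5), (0)·(1) - (-1)·(0), (-1)·(-5) - (1)·(1)) = (0, 0, 4).
  Rescale (divide by 4): u = (0, 0, 1).
  ||u|| = √((0)² + (0)² + (1)²) = √(1) = 1,  v_1 = u/||u|| ≈ (0, 0, 1) (||v_1|| = 1).

λ_1 = 8,  λ_2 = 7.2361,  λ_3 = 2.7639;  v_1 ≈ (0, 0, 1)


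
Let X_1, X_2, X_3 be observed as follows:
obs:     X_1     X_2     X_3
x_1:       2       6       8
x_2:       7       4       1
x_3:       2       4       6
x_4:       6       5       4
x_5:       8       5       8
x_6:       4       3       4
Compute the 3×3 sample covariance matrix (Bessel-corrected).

Step 1 — column means:
  mean(X_1) = (2 + 7 + 2 + 6 + 8 + 4) / 6 = 29/6 = 4.8333
  mean(X_2) = (6 + 4 + 4 + 5 + 5 + 3) / 6 = 27/6 = 4.5
  mean(X_3) = (8 + 1 + 6 + 4 + 8 + 4) / 6 = 31/6 = 5.1667

Step 2 — sample covariance S[i,j] = (1/(n-1)) · Σ_k (x_{k,i} - mean_i) · (x_{k,j} - mean_j), with n-1 = 5.
  S[X_1,X_1] = ((-2.8333)·(-2.8333) + (2.1667)·(2.1667) + (-2.8333)·(-2.8333) + (1.1667)·(1.1667) + (3.1667)·(3.1667) + (-0.8333)·(-0.8333)) / 5 = 32.8333/5 = 6.5667
  S[X_1,X_2] = ((-2.8333)·(1.5) + (2.1667)·(-0.5) + (-2.8333)·(-0.5) + (1.1667)·(0.5) + (3.1667)·(0.5) + (-0.8333)·(-1.5)) / 5 = -0.5/5 = -0.1
  S[X_1,X_3] = ((-2.8333)·(2.8333) + (2.1667)·(-4.1667) + (-2.8333)·(0.8333) + (1.1667)·(-1.1667) + (3.1667)·(2.8333) + (-0.8333)·(-1.1667)) / 5 = -10.8333/5 = -2.1667
  S[X_2,X_2] = ((1.5)·(1.5) + (-0.5)·(-0.5) + (-0.5)·(-0.5) + (0.5)·(0.5) + (0.5)·(0.5) + (-1.5)·(-1.5)) / 5 = 5.5/5 = 1.1
  S[X_2,X_3] = ((1.5)·(2.8333) + (-0.5)·(-4.1667) + (-0.5)·(0.8333) + (0.5)·(-1.1667) + (0.5)·(2.8333) + (-1.5)·(-1.1667)) / 5 = 8.5/5 = 1.7
  S[X_3,X_3] = ((2.8333)·(2.8333) + (-4.1667)·(-4.1667) + (0.8333)·(0.8333) + (-1.1667)·(-1.1667) + (2.8333)·(2.8333) + (-1.1667)·(-1.1667)) / 5 = 36.8333/5 = 7.3667

S is symmetric (S[j,i] = S[i,j]). Assembling:

S = [[6.5667, -0.1, -2.1667],
 [-0.1, 1.1, 1.7],
 [-2.1667, 1.7, 7.3667]]


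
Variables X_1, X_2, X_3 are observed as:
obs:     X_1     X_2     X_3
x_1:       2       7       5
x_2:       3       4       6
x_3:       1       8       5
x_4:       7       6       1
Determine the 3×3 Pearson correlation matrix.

Step 1 — column means:
  mean(X_1) = (2 + 3 + 1 + 7) / 4 = 13/4 = 3.25
  mean(X_2) = (7 + 4 + 8 + 6) / 4 = 25/4 = 6.25
  mean(X_3) = (5 + 6 + 5 + 1) / 4 = 17/4 = 4.25

Step 2 — sample variances and covariances s[i,j] = (1/(n-1)) · Σ_k (x_{k,i} - mean_i) · (x_{k,j} - mean_j), with n-1 = 3:
  s[X_1,X_1] = ((-1.25)·(-1.25) + (-0.25)·(-0.25) + (-2.25)·(-2.25) + (3.75)·(3.75)) / 3 = 20.75/3 = 6.9167
  s[X_1,X_2] = ((-1.25)·(0.75) + (-0.25)·(-2.25) + (-2.25)·(1.75) + (3.75)·(-0.25)) / 3 = -5.25/3 = -1.75
  s[X_1,X_3] = ((-1.25)·(0.75) + (-0.25)·(1.75) + (-2.25)·(0.75) + (3.75)·(-3.25)) / 3 = -15.25/3 = -5.0833
  s[X_2,X_2] = ((0.75)·(0.75) + (-2.25)·(-2.25) + (1.75)·(1.75) + (-0.25)·(-0.25)) / 3 = 8.75/3 = 2.9167
  s[X_2,X_3] = ((0.75)·(0.75) + (-2.25)·(1.75) + (1.75)·(0.75) + (-0.25)·(-3.25)) / 3 = -1.25/3 = -0.4167
  s[X_3,X_3] = ((0.75)·(0.75) + (1.75)·(1.75) + (0.75)·(0.75) + (-3.25)·(-3.25)) / 3 = 14.75/3 = 4.9167
  Sample standard deviations s_i = √(s[i,i]):
  s(X_1) = √(6.9167) = 2.63
  s(X_2) = √(2.9167) = 1.7078
  s(X_3) = √(4.9167) = 2.2174

Step 3 — r_{ij} = s_{ij} / (s_i · s_j):
  r[X_1,X_1] = 1 (diagonal).
  r[X_1,X_2] = -1.75 / (2.63 · 1.7078) = -1.75 / 4.4915 = -0.3896
  r[X_1,X_3] = -5.0833 / (2.63 · 2.2174) = -5.0833 / 5.8315 = -0.8717
  r[X_2,X_2] = 1 (diagonal).
  r[X_2,X_3] = -0.4167 / (1.7078 · 2.2174) = -0.4167 / 3.7869 = -0.11
  r[X_3,X_3] = 1 (diagonal).

R is symmetric with unit diagonal. Assembling:

R = [[1, -0.3896, -0.8717],
 [-0.3896, 1, -0.11],
 [-0.8717, -0.11, 1]]


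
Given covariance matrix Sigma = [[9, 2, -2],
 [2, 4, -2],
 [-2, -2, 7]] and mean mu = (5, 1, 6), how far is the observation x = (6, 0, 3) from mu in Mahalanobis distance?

Step 1 — centre the observation: (x - mu) = (1, -1, -3).

Step 2 — invert Sigma (cofactor / det for 3×3, or solve directly):
  Sigma^{-1} = [[0.1277, -0.0532, 0.0213],
 [-0.0532, 0.3138, 0.0745],
 [0.0213, 0.0745, 0.1702]].

Step 3 — form the quadratic (x - mu)^T · Sigma^{-1} · (x - mu):
  Sigma^{-1} · (x - mu) = (0.117, -0.5904, -0.5638).
  (x - mu)^T · [Sigma^{-1} · (x - mu)] = (1)·(0.117) + (-1)·(-0.5904) + (-3)·(-0.5638) = 2.3989.

Step 4 — take square root: d = √(2.3989) ≈ 1.5488.

d(x, mu) = √(2.3989) ≈ 1.5488


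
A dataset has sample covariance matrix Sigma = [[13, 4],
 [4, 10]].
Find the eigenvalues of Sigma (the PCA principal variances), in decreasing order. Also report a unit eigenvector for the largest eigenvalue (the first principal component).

Step 1 — characteristic polynomial of 2×2 Sigma:
  det(Sigma - λI) = λ² - trace · λ + det = 0.
  trace = 13 + 10 = 23, det = 13·10 - (4)² = 114.
Step 2 — discriminant:
  Δ = trace² - 4·det = 529 - 456 = 73.
Step 3 — eigenvalues:
  λ = (trace ± √Δ)/2 = (23 ± 8.544)/2,
  λ_1 = 15.772,  λ_2 = 7.228.

Step 4 — unit eigenvector for λ_1: solve (Sigma - λ_1 I)v = 0. First row:
  (13 - 15.772)·v_x + (4)·v_y = 0, i.e. (-2.772)·v_x + (4)·v_y = 0,
  so v ∝ (b, λ_1 - a) = (4, 2.772) = u.
  ||u|| = √((4)² + (2.772)²) = √(23.684) ≈ 4.8666,
  v_1 = u/||u|| ≈ (0.8219, 0.5696) (||v_1|| = 1).

λ_1 = 15.772,  λ_2 = 7.228;  v_1 ≈ (0.8219, 0.5696)


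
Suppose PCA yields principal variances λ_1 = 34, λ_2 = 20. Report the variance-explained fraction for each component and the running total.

Step 1 — total variance = trace(Sigma) = Σ λ_i = 34 + 20 = 54.

Step 2 — fraction explained by component i = λ_i / Σ λ:
  PC1: 34/54 = 0.6296
  PC2: 20/54 = 0.3704

Step 3 — cumulative fraction after k components = (λ_1 + ... + λ_k) / Σ λ:
  k = 1: 34/54 = 0.6296
  k = 2: (34 + 20)/54 = 54/54 = 1

Summary (fraction, with percent):

explained: PC1 0.6296 (62.96%), PC2 0.3704 (37.04%);  cumulative: 0.6296, 1


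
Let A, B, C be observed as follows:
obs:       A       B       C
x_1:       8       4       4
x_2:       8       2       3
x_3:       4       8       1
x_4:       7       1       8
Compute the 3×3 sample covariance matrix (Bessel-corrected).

Step 1 — column means:
  mean(A) = (8 + 8 + 4 + 7) / 4 = 27/4 = 6.75
  mean(B) = (4 + 2 + 8 + 1) / 4 = 15/4 = 3.75
  mean(C) = (4 + 3 + 1 + 8) / 4 = 16/4 = 4

Step 2 — sample covariance S[i,j] = (1/(n-1)) · Σ_k (x_{k,i} - mean_i) · (x_{k,j} - mean_j), with n-1 = 3.
  S[A,A] = ((1.25)·(1.25) + (1.25)·(1.25) + (-2.75)·(-2.75) + (0.25)·(0.25)) / 3 = 10.75/3 = 3.5833
  S[A,B] = ((1.25)·(0.25) + (1.25)·(-1.75) + (-2.75)·(4.25) + (0.25)·(-2.75)) / 3 = -14.25/3 = -4.75
  S[A,C] = ((1.25)·(0) + (1.25)·(-1) + (-2.75)·(-3) + (0.25)·(4)) / 3 = 8/3 = 2.6667
  S[B,B] = ((0.25)·(0.25) + (-1.75)·(-1.75) + (4.25)·(4.25) + (-2.75)·(-2.75)) / 3 = 28.75/3 = 9.5833
  S[B,C] = ((0.25)·(0) + (-1.75)·(-1) + (4.25)·(-3) + (-2.75)·(4)) / 3 = -22/3 = -7.3333
  S[C,C] = ((0)·(0) + (-1)·(-1) + (-3)·(-3) + (4)·(4)) / 3 = 26/3 = 8.6667

S is symmetric (S[j,i] = S[i,j]). Assembling:

S = [[3.5833, -4.75, 2.6667],
 [-4.75, 9.5833, -7.3333],
 [2.6667, -7.3333, 8.6667]]
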